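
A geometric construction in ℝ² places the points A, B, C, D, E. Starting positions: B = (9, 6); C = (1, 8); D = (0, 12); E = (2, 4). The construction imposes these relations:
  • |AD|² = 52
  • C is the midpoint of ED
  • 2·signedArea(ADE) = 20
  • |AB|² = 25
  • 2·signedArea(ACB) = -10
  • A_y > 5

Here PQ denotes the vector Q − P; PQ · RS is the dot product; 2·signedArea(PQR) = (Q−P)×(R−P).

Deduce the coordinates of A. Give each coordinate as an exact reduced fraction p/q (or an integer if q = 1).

1. A_x = 4  [2·signedArea(ADE) = 20 ∩ 2·signedArea(ACB) = -10]
2. A_y = 6  [2·signedArea(ADE) = 20 ∩ 2·signedArea(ACB) = -10]
   → A = (4, 6)

A = (4, 6)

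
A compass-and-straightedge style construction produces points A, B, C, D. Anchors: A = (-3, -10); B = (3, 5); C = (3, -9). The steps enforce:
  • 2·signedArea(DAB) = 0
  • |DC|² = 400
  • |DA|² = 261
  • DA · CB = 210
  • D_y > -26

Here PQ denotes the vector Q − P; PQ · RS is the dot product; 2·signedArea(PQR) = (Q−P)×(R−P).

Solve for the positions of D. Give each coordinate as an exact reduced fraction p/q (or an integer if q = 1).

1. D_x = -9  [2·signedArea(DAB) = 0 ∩ DA · CB = 210]
2. D_y = -25  [2·signedArea(DAB) = 0 ∩ DA · CB = 210]
   → D = (-9, -25)

D = (-9, -25)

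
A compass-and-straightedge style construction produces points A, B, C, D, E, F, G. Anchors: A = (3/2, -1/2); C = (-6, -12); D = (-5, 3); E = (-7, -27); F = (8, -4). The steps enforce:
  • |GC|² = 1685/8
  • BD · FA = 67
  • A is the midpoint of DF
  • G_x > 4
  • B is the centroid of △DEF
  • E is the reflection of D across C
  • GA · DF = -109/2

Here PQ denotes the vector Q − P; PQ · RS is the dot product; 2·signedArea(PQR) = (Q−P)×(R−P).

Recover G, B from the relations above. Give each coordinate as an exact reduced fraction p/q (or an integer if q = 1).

1. G_x = 19/4  [line -13·x + 7·y + 155/2 = 0 ∩ |GC|² = 1685/8]
2. G_y = -9/4  [line -13·x + 7·y + 155/2 = 0 ∩ |GC|² = 1685/8]
   → G = (19/4, -9/4)
3. B_x = -4/3  [B is the centroid of △DEF]
4. B_y = -28/3  [B is the centroid of △DEF]
   → B = (-4/3, -28/3)

B = (-4/3, -28/3)
G = (19/4, -9/4)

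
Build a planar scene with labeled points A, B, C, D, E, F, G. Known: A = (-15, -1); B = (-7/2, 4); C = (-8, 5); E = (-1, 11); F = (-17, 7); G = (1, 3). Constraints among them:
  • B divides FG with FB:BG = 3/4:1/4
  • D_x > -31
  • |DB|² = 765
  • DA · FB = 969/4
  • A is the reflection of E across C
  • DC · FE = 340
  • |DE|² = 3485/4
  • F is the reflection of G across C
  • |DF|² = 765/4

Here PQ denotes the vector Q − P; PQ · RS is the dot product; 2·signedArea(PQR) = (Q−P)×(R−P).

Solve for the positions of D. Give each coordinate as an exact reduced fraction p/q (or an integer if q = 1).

1. D_x = -61/2  [DA · FB = 969/4 ∩ DC · FE = 340]
2. D_y = 10  [DA · FB = 969/4 ∩ DC · FE = 340]
   → D = (-61/2, 10)

D = (-61/2, 10)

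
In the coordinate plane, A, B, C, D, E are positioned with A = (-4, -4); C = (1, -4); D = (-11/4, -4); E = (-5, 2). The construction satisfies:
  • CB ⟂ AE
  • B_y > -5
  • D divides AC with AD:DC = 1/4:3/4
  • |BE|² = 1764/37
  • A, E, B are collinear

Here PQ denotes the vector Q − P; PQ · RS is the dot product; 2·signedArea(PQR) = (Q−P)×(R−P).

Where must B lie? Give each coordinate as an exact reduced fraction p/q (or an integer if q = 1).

B = (-143/37, -178/37)

1. B_x = -143/37  [A, E, B are collinear ∩ CB ⟂ AE]
2. B_y = -178/37  [A, E, B are collinear ∩ CB ⟂ AE]
   → B = (-143/37, -178/37)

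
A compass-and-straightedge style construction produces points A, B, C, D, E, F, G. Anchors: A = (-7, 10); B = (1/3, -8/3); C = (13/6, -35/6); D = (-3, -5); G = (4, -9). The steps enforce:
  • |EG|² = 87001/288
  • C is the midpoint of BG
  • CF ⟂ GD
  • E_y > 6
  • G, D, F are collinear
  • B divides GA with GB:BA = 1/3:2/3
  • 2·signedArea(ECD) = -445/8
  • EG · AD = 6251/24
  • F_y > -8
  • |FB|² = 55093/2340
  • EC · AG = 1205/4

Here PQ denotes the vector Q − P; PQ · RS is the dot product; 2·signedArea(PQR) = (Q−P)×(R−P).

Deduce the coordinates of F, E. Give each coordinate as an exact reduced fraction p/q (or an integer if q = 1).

E = (-113/24, 145/24)
F = (163/130, -483/65)

1. F_x = 163/130  [G, D, F are collinear ∩ CF ⟂ GD]
2. F_y = -483/65  [G, D, F are collinear ∩ CF ⟂ GD]
   → F = (163/130, -483/65)
3. E_x = -113/24  [EG · AD = 6251/24 ∩ EC · AG = 1205/4]
4. E_y = 145/24  [EG · AD = 6251/24 ∩ EC · AG = 1205/4]
   → E = (-113/24, 145/24)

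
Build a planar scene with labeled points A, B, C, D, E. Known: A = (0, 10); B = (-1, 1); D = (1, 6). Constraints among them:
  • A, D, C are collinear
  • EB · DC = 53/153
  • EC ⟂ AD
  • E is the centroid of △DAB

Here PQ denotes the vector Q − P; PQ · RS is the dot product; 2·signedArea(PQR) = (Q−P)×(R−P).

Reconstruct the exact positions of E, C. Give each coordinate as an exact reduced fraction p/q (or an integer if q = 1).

1. E_x = 0  [E is the centroid of △DAB]
2. E_y = 17/3  [E is the centroid of △DAB]
   → E = (0, 17/3)
3. C_x = 52/51  [A, D, C are collinear ∩ EC ⟂ AD]
4. C_y = 302/51  [A, D, C are collinear ∩ EC ⟂ AD]
   → C = (52/51, 302/51)

C = (52/51, 302/51)
E = (0, 17/3)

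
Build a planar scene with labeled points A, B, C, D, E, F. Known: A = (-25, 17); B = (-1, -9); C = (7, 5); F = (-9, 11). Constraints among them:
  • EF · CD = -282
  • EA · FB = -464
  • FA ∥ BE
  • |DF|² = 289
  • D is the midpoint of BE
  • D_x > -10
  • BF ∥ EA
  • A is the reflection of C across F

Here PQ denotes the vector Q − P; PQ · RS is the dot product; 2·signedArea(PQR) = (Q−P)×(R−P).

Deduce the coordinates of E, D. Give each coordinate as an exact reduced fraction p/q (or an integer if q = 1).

D = (-9, -6)
E = (-17, -3)

1. E_x = -17  [BF ∥ EA ∩ FA ∥ BE]
2. E_y = -3  [BF ∥ EA ∩ FA ∥ BE]
   → E = (-17, -3)
3. D_x = -9  [D is the midpoint of BE]
4. D_y = -6  [D is the midpoint of BE]
   → D = (-9, -6)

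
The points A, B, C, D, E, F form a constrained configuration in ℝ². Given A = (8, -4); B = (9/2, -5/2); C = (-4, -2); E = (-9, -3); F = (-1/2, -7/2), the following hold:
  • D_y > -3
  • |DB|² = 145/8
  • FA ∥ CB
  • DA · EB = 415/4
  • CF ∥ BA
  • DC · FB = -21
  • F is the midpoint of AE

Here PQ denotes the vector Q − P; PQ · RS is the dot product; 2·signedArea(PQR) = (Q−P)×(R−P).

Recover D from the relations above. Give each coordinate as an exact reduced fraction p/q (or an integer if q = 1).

1. D_x = 1/4  [DA · EB = 415/4 ∩ DC · FB = -21]
2. D_y = -9/4  [DA · EB = 415/4 ∩ DC · FB = -21]
   → D = (1/4, -9/4)

D = (1/4, -9/4)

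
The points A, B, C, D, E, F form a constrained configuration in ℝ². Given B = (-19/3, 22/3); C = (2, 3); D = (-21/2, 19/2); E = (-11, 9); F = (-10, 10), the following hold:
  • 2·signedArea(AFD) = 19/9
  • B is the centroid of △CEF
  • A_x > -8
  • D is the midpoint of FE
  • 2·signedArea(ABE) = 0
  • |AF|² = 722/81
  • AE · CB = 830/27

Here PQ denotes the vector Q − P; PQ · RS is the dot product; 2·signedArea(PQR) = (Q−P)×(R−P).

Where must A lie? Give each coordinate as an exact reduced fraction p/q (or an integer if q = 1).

A = (-71/9, 71/9)

1. A_x = -71/9  [2·signedArea(ABE) = 0 ∩ 2·signedArea(AFD) = 19/9]
2. A_y = 71/9  [2·signedArea(ABE) = 0 ∩ 2·signedArea(AFD) = 19/9]
   → A = (-71/9, 71/9)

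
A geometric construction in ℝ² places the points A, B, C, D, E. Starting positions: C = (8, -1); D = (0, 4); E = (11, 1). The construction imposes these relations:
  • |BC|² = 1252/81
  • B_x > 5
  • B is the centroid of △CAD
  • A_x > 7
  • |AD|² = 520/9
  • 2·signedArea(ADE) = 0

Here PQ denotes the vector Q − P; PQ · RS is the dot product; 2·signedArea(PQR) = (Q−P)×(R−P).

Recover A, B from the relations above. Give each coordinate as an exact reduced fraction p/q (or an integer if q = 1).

A = (22/3, 2)
B = (46/9, 5/3)

1. A_x = 22/3  [line 3·x + 11·y + -44 = 0 ∩ |AD|² = 520/9]
2. A_y = 2  [line 3·x + 11·y + -44 = 0 ∩ |AD|² = 520/9]
   → A = (22/3, 2)
3. B_x = 46/9  [B is the centroid of △CAD]
4. B_y = 5/3  [B is the centroid of △CAD]
   → B = (46/9, 5/3)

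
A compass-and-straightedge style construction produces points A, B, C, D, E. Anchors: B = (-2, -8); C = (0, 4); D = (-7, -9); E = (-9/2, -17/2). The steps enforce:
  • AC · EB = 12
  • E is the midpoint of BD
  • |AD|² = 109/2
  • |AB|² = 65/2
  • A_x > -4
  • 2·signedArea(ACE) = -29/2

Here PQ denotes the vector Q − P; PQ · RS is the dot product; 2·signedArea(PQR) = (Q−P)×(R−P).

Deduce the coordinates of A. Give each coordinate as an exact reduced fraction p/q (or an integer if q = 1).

1. A_x = -7/2  [AC · EB = 12 ∩ 2·signedArea(ACE) = -29/2]
2. A_y = -5/2  [AC · EB = 12 ∩ 2·signedArea(ACE) = -29/2]
   → A = (-7/2, -5/2)

A = (-7/2, -5/2)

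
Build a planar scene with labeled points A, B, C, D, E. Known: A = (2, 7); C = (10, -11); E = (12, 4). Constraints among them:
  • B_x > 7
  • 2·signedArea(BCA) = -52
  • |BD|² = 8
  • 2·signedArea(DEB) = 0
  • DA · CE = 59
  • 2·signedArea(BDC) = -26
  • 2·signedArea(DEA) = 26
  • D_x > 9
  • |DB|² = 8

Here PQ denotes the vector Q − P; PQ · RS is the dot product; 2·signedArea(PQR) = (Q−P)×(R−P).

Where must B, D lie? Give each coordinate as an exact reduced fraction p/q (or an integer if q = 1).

B = (8, 0)
D = (10, 2)

1. D_x = 10  [2·signedArea(DEA) = 26 ∩ DA · CE = 59]
2. D_y = 2  [2·signedArea(DEA) = 26 ∩ DA · CE = 59]
   → D = (10, 2)
3. B_x = 8  [2·signedArea(BDC) = -26 ∩ 2·signedArea(DEB) = 0]
4. B_y = 0  [2·signedArea(BDC) = -26 ∩ 2·signedArea(DEB) = 0]
   → B = (8, 0)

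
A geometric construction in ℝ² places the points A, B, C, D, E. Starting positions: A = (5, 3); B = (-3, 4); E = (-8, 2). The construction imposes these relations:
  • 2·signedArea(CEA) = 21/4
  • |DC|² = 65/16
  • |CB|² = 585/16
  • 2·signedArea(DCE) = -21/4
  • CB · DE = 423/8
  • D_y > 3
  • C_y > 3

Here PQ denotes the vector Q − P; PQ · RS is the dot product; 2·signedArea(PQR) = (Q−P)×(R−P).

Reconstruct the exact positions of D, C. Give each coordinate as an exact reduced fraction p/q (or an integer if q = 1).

C = (3, 13/4)
D = (1, 7/2)

1. C_x = 3  [line -1·x + 13·y + -157/4 = 0 ∩ |CB|² = 585/16]
2. C_y = 13/4  [line -1·x + 13·y + -157/4 = 0 ∩ |CB|² = 585/16]
   → C = (3, 13/4)
3. D_x = 1  [2·signedArea(DCE) = -21/4 ∩ CB · DE = 423/8]
4. D_y = 7/2  [2·signedArea(DCE) = -21/4 ∩ CB · DE = 423/8]
   → D = (1, 7/2)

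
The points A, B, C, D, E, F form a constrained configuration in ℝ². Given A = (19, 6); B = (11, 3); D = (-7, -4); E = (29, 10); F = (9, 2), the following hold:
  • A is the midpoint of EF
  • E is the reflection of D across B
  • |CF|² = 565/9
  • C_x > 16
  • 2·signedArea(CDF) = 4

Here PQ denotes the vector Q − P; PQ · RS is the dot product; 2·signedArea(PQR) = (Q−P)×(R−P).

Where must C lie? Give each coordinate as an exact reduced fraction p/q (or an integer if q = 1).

C = (49/3, 5)

1. C_x = 49/3  [line -6·x + 16·y + 18 = 0 ∩ |CF|² = 565/9]
2. C_y = 5  [line -6·x + 16·y + 18 = 0 ∩ |CF|² = 565/9]
   → C = (49/3, 5)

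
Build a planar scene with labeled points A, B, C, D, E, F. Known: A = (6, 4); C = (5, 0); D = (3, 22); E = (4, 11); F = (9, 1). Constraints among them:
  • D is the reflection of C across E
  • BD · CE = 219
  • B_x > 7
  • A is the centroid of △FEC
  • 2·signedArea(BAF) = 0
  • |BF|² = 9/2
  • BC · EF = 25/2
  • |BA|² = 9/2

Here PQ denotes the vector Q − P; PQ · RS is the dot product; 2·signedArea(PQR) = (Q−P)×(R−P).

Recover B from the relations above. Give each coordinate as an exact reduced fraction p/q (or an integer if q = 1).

1. B_x = 15/2  [2·signedArea(BAF) = 0 ∩ BD · CE = 219]
2. B_y = 5/2  [2·signedArea(BAF) = 0 ∩ BD · CE = 219]
   → B = (15/2, 5/2)

B = (15/2, 5/2)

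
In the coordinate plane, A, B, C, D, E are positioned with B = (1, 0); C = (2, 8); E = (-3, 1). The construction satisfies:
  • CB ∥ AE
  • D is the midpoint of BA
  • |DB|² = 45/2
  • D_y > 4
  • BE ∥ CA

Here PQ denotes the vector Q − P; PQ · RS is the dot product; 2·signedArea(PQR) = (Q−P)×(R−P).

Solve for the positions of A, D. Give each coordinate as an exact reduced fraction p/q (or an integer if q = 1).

1. A_x = -2  [CB ∥ AE ∩ BE ∥ CA]
2. A_y = 9  [CB ∥ AE ∩ BE ∥ CA]
   → A = (-2, 9)
3. D_x = -1/2  [D is the midpoint of BA]
4. D_y = 9/2  [D is the midpoint of BA]
   → D = (-1/2, 9/2)

A = (-2, 9)
D = (-1/2, 9/2)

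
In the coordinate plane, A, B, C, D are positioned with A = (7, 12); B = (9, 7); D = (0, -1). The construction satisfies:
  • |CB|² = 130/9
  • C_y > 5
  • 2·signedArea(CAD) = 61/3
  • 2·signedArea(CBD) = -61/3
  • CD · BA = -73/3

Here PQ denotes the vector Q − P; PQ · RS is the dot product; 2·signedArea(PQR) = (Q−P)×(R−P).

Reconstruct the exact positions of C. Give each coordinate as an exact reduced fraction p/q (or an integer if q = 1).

1. C_x = 16/3  [CD · BA = -73/3 ∩ 2·signedArea(CBD) = -61/3]
2. C_y = 6  [CD · BA = -73/3 ∩ 2·signedArea(CBD) = -61/3]
   → C = (16/3, 6)

C = (16/3, 6)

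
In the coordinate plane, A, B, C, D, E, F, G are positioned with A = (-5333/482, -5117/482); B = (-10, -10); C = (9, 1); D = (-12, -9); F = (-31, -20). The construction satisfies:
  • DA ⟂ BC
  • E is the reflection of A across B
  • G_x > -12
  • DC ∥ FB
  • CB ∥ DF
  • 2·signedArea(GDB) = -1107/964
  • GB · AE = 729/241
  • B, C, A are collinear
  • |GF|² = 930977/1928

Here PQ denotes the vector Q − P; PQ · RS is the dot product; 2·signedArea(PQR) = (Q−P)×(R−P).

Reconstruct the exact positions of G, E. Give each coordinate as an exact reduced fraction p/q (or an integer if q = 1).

E = (-4307/482, -4523/482)
G = (-11117/964, -9455/964)

1. G_x = -11117/964  [line 1·x + 2·y + 30027/964 = 0 ∩ |GF|² = 930977/1928]
2. G_y = -9455/964  [line 1·x + 2·y + 30027/964 = 0 ∩ |GF|² = 930977/1928]
   → G = (-11117/964, -9455/964)
3. E_x = -4307/482  [E is the reflection of A across B]
4. E_y = -4523/482  [E is the reflection of A across B]
   → E = (-4307/482, -4523/482)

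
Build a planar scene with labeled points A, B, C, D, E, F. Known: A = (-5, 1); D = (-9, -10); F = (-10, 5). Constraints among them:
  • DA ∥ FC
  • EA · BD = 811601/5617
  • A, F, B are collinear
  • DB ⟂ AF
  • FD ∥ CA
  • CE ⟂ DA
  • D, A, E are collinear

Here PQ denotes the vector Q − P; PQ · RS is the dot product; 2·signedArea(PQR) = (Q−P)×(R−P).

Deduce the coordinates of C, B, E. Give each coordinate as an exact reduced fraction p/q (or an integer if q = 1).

1. C_x = -6  [FD ∥ CA ∩ DA ∥ FC]
2. C_y = 16  [FD ∥ CA ∩ DA ∥ FC]
   → C = (-6, 16)
3. B_x = -85/41  [A, F, B are collinear ∩ DB ⟂ AF]
4. B_y = -55/41  [A, F, B are collinear ∩ DB ⟂ AF]
   → B = (-85/41, -55/41)
5. E_x = -41/137  [D, A, E are collinear ∩ CE ⟂ DA]
6. E_y = 1908/137  [D, A, E are collinear ∩ CE ⟂ DA]
   → E = (-41/137, 1908/137)

B = (-85/41, -55/41)
C = (-6, 16)
E = (-41/137, 1908/137)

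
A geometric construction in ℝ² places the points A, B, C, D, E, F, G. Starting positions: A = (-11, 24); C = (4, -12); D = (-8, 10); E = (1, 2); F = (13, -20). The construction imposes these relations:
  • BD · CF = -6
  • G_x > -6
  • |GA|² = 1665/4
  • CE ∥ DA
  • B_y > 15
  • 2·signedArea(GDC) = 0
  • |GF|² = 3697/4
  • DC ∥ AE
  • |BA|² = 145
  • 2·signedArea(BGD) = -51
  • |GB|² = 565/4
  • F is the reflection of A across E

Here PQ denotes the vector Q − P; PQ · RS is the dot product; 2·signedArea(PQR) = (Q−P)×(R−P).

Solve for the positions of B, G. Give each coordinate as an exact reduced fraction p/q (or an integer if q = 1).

B = (-2, 16)
G = (-5, 9/2)

1. B_x = -2  [line -9·x + 8·y + -146 = 0 ∩ |BA|² = 145]
2. B_y = 16  [line -9·x + 8·y + -146 = 0 ∩ |BA|² = 145]
   → B = (-2, 16)
3. G_x = -5  [2·signedArea(GDC) = 0 ∩ 2·signedArea(BGD) = -51]
4. G_y = 9/2  [2·signedArea(GDC) = 0 ∩ 2·signedArea(BGD) = -51]
   → G = (-5, 9/2)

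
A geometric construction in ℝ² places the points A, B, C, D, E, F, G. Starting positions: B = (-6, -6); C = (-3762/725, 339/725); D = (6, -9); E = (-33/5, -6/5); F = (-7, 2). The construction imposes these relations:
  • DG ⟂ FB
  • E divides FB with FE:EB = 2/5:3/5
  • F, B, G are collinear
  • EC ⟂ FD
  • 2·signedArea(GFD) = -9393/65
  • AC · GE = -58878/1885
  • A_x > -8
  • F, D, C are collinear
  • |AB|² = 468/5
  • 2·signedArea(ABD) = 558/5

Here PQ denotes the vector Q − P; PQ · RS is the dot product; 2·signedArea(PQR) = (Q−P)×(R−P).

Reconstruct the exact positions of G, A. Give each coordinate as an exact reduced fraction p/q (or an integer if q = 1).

1. G_x = -354/65  [F, B, G are collinear ∩ DG ⟂ FB]
2. G_y = -678/65  [F, B, G are collinear ∩ DG ⟂ FB]
   → G = (-354/65, -678/65)
3. A_x = -36/5  [2·signedArea(ABD) = 558/5 ∩ AC · GE = -58878/1885]
4. A_y = 18/5  [2·signedArea(ABD) = 558/5 ∩ AC · GE = -58878/1885]
   → A = (-36/5, 18/5)

A = (-36/5, 18/5)
G = (-354/65, -678/65)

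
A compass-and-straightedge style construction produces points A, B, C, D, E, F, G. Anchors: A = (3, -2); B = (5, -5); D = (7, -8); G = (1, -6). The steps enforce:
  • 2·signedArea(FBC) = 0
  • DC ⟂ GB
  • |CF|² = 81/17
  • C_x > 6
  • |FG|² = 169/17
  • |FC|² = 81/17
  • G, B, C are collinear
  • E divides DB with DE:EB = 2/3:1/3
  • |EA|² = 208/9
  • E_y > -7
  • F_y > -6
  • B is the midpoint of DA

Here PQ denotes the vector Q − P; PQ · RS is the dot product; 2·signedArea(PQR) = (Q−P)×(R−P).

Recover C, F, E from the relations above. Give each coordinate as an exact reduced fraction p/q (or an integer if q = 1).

1. C_x = 105/17  [G, B, C are collinear ∩ DC ⟂ GB]
2. C_y = -80/17  [G, B, C are collinear ∩ DC ⟂ GB]
   → C = (105/17, -80/17)
3. F_x = 69/17  [line -5/17·x + 20/17·y + 125/17 = 0 ∩ |FG|² = 169/17]
4. F_y = -89/17  [line -5/17·x + 20/17·y + 125/17 = 0 ∩ |FG|² = 169/17]
   → F = (69/17, -89/17)
5. E_x = 17/3  [E divides DB with DE:EB = 2/3:1/3]
6. E_y = -6  [E divides DB with DE:EB = 2/3:1/3]
   → E = (17/3, -6)

C = (105/17, -80/17)
E = (17/3, -6)
F = (69/17, -89/17)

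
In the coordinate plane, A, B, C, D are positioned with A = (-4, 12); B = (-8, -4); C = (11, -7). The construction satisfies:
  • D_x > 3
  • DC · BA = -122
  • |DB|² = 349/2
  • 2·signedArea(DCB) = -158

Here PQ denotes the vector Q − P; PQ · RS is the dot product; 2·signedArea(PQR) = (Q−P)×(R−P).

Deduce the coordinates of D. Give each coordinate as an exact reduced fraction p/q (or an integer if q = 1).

1. D_x = 7/2  [DC · BA = -122 ∩ 2·signedArea(DCB) = -158]
2. D_y = 5/2  [DC · BA = -122 ∩ 2·signedArea(DCB) = -158]
   → D = (7/2, 5/2)

D = (7/2, 5/2)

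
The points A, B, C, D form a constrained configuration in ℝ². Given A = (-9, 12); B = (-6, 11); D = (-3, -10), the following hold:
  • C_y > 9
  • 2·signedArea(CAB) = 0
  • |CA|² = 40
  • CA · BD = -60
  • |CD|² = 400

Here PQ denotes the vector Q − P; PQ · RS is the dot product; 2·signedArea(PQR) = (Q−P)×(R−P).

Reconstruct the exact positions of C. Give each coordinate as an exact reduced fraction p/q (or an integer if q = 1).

C = (-3, 10)

1. C_x = -3  [2·signedArea(CAB) = 0 ∩ CA · BD = -60]
2. C_y = 10  [2·signedArea(CAB) = 0 ∩ CA · BD = -60]
   → C = (-3, 10)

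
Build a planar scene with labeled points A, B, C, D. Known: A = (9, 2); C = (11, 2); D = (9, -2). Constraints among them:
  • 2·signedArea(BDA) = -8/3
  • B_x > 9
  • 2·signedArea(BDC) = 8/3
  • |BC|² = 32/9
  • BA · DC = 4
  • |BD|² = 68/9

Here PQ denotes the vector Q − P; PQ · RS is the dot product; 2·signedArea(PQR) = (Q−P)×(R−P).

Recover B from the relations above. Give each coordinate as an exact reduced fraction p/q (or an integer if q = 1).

B = (29/3, 2/3)

1. B_x = 29/3  [2·signedArea(BDC) = 8/3 ∩ 2·signedArea(BDA) = -8/3]
2. B_y = 2/3  [2·signedArea(BDC) = 8/3 ∩ 2·signedArea(BDA) = -8/3]
   → B = (29/3, 2/3)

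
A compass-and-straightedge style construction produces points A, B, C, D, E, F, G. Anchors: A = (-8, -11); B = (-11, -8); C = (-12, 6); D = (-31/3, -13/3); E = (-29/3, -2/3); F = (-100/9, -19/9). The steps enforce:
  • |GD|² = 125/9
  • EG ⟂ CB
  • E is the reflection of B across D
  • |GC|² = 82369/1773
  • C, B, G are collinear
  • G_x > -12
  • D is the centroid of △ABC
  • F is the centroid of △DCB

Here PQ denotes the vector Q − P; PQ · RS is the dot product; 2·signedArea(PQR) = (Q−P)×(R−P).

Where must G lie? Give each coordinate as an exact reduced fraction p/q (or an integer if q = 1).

G = (-6805/591, -472/591)

1. G_x = -6805/591  [C, B, G are collinear ∩ EG ⟂ CB]
2. G_y = -472/591  [C, B, G are collinear ∩ EG ⟂ CB]
   → G = (-6805/591, -472/591)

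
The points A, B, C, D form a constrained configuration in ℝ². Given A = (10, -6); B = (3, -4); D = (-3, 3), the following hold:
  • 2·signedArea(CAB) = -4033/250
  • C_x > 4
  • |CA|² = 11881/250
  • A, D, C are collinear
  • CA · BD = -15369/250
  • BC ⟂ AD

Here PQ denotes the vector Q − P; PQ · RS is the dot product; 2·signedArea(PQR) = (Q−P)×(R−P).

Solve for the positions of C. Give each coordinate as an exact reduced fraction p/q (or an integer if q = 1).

C = (1083/250, -519/250)

1. C_x = 1083/250  [A, D, C are collinear ∩ BC ⟂ AD]
2. C_y = -519/250  [A, D, C are collinear ∩ BC ⟂ AD]
   → C = (1083/250, -519/250)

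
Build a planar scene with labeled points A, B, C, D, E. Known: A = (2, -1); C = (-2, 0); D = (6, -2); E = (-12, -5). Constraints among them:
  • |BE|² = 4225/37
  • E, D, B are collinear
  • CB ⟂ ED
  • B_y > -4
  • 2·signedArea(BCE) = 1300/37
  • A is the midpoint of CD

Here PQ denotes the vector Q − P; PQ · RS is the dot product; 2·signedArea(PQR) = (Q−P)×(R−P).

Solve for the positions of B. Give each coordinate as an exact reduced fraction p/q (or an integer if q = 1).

1. B_x = -54/37  [E, D, B are collinear ∩ CB ⟂ ED]
2. B_y = -120/37  [E, D, B are collinear ∩ CB ⟂ ED]
   → B = (-54/37, -120/37)

B = (-54/37, -120/37)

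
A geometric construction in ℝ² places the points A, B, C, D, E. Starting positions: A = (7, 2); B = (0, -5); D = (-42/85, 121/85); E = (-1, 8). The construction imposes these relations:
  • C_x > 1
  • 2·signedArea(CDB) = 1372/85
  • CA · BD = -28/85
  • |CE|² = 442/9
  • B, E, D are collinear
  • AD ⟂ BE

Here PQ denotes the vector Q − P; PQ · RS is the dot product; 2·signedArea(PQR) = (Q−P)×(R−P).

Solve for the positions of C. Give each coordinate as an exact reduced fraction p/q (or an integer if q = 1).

1. C_x = 2  [CA · BD = -28/85 ∩ 2·signedArea(CDB) = 1372/85]
2. C_y = 5/3  [CA · BD = -28/85 ∩ 2·signedArea(CDB) = 1372/85]
   → C = (2, 5/3)

C = (2, 5/3)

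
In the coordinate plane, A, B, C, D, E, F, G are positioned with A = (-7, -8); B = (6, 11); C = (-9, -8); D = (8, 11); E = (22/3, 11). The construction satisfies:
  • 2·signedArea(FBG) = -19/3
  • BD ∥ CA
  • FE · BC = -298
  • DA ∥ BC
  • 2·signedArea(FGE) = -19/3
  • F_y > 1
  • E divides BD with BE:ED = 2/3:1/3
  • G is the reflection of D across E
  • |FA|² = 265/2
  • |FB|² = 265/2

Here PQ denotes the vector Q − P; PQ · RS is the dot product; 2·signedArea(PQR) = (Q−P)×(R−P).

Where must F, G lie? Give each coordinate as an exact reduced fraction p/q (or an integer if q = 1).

1. F_x = -1/2  [line 15·x + 19·y + -21 = 0 ∩ |FA|² = 265/2]
2. F_y = 3/2  [line 15·x + 19·y + -21 = 0 ∩ |FA|² = 265/2]
   → F = (-1/2, 3/2)
3. G_x = 20/3  [2·signedArea(FGE) = -19/3 ∩ G is the reflection of D across E]
4. G_y = 11  [2·signedArea(FGE) = -19/3 ∩ G is the reflection of D across E]
   → G = (20/3, 11)

F = (-1/2, 3/2)
G = (20/3, 11)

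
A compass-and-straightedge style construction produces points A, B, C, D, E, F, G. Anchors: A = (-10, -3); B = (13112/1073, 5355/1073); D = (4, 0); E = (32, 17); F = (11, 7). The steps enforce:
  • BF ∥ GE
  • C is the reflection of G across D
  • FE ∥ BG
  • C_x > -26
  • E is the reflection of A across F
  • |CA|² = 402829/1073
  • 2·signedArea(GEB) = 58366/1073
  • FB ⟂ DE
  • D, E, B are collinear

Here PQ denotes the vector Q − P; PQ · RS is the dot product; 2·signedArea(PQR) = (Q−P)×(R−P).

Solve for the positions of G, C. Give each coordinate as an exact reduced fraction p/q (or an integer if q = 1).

1. G_x = 35645/1073  [BF ∥ GE ∩ FE ∥ BG]
2. G_y = 16085/1073  [BF ∥ GE ∩ FE ∥ BG]
   → G = (35645/1073, 16085/1073)
3. C_x = -27061/1073  [C is the reflection of G across D]
4. C_y = -16085/1073  [C is the reflection of G across D]
   → C = (-27061/1073, -16085/1073)

C = (-27061/1073, -16085/1073)
G = (35645/1073, 16085/1073)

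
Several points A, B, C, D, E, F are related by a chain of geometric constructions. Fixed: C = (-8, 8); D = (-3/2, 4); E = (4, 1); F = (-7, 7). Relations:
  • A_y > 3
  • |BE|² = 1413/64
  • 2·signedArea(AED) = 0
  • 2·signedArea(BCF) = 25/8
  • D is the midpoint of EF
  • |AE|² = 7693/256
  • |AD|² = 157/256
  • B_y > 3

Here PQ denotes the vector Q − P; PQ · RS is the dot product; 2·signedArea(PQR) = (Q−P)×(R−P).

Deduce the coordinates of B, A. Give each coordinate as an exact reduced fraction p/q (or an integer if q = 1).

A = (-13/16, 29/8)
B = (-1/8, 13/4)

1. B_x = -1/8  [line 1·x + 1·y + -25/8 = 0 ∩ |BE|² = 1413/64]
2. B_y = 13/4  [line 1·x + 1·y + -25/8 = 0 ∩ |BE|² = 1413/64]
   → B = (-1/8, 13/4)
3. A_x = -13/16  [line -3·x + -11/2·y + 35/2 = 0 ∩ |AE|² = 7693/256]
4. A_y = 29/8  [line -3·x + -11/2·y + 35/2 = 0 ∩ |AE|² = 7693/256]
   → A = (-13/16, 29/8)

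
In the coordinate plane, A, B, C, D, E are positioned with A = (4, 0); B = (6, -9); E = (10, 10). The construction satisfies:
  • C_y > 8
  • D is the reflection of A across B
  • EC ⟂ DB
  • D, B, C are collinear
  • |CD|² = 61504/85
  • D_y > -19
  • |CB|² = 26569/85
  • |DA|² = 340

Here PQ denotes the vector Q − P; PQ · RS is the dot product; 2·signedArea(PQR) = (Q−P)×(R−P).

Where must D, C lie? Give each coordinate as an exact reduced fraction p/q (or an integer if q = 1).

1. D_x = 8  [D is the reflection of A across B]
2. D_y = -18  [D is the reflection of A across B]
   → D = (8, -18)
3. C_x = 184/85  [D, B, C are collinear ∩ EC ⟂ DB]
4. C_y = 702/85  [D, B, C are collinear ∩ EC ⟂ DB]
   → C = (184/85, 702/85)

C = (184/85, 702/85)
D = (8, -18)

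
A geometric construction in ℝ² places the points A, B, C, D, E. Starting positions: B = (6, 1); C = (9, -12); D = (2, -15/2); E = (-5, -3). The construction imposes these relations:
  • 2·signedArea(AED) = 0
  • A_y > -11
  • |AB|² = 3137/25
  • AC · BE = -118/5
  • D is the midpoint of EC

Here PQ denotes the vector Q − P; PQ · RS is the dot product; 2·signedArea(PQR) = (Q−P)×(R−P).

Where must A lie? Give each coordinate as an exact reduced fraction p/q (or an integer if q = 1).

A = (31/5, -51/5)

1. A_x = 31/5  [2·signedArea(AED) = 0 ∩ AC · BE = -118/5]
2. A_y = -51/5  [2·signedArea(AED) = 0 ∩ AC · BE = -118/5]
   → A = (31/5, -51/5)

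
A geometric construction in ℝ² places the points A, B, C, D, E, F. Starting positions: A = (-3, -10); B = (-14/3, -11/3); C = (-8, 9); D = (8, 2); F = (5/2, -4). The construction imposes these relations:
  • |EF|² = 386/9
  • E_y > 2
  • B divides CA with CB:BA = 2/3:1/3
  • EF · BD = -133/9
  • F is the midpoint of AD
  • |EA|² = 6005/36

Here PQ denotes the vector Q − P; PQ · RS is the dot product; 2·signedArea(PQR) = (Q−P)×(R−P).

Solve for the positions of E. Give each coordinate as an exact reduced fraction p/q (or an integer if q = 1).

1. E_x = 5/6  [line -38/3·x + -17/3·y + 214/9 = 0 ∩ |EA|² = 6005/36]
2. E_y = 7/3  [line -38/3·x + -17/3·y + 214/9 = 0 ∩ |EA|² = 6005/36]
   → E = (5/6, 7/3)

E = (5/6, 7/3)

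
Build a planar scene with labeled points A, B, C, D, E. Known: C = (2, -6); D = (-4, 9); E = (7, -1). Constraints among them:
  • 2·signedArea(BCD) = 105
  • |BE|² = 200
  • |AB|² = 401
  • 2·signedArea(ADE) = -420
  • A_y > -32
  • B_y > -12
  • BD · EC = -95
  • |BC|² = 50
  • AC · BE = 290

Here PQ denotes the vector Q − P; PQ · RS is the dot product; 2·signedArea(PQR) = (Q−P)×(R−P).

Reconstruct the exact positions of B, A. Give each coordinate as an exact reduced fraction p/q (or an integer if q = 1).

A = (-2, -31)
B = (-3, -11)

1. B_x = -3  [2·signedArea(BCD) = 105 ∩ BD · EC = -95]
2. B_y = -11  [2·signedArea(BCD) = 105 ∩ BD · EC = -95]
   → B = (-3, -11)
3. A_x = -2  [AC · BE = 290 ∩ 2·signedArea(ADE) = -420]
4. A_y = -31  [AC · BE = 290 ∩ 2·signedArea(ADE) = -420]
   → A = (-2, -31)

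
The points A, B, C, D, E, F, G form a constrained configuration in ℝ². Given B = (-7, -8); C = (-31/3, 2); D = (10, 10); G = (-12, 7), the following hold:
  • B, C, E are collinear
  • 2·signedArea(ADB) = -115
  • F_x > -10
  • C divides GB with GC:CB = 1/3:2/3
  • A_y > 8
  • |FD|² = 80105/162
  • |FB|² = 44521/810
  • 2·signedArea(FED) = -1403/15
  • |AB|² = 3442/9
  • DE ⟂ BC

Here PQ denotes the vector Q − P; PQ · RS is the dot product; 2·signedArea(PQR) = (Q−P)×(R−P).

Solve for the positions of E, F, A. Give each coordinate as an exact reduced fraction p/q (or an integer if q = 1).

1. E_x = -107/10  [B, C, E are collinear ∩ DE ⟂ BC]
2. E_y = 31/10  [B, C, E are collinear ∩ DE ⟂ BC]
   → E = (-107/10, 31/10)
3. F_x = -841/90  [line -69/10·x + 207/10·y + -667/15 = 0 ∩ |FB|² = 44521/810]
4. F_y = -29/30  [line -69/10·x + 207/10·y + -667/15 = 0 ∩ |FB|² = 44521/810]
   → F = (-841/90, -29/30)
5. A_x = 8/3  [line 18·x + -17·y + 105 = 0 ∩ |AB|² = 3442/9]
6. A_y = 9  [line 18·x + -17·y + 105 = 0 ∩ |AB|² = 3442/9]
   → A = (8/3, 9)

A = (8/3, 9)
E = (-107/10, 31/10)
F = (-841/90, -29/30)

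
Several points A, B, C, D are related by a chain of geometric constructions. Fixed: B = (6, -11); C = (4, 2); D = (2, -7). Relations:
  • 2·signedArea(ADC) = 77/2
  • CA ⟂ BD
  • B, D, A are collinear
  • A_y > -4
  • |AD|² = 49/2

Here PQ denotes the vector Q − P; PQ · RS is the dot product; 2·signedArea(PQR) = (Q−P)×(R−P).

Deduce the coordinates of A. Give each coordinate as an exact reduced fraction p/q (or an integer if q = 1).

A = (-3/2, -7/2)

1. A_x = -3/2  [B, D, A are collinear ∩ CA ⟂ BD]
2. A_y = -7/2  [B, D, A are collinear ∩ CA ⟂ BD]
   → A = (-3/2, -7/2)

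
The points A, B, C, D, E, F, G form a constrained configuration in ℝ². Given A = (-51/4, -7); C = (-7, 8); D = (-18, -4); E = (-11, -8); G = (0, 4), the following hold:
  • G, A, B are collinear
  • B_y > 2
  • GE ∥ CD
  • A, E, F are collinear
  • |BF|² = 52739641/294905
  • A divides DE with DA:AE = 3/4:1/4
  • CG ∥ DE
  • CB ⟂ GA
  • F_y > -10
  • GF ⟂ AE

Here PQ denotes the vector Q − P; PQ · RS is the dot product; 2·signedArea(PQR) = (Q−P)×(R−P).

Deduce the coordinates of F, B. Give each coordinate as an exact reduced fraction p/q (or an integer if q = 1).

B = (-9231/4537, 10184/4537)
F = (-512/65, -636/65)

1. F_x = -512/65  [A, E, F are collinear ∩ GF ⟂ AE]
2. F_y = -636/65  [A, E, F are collinear ∩ GF ⟂ AE]
   → F = (-512/65, -636/65)
3. B_x = -9231/4537  [G, A, B are collinear ∩ CB ⟂ GA]
4. B_y = 10184/4537  [G, A, B are collinear ∩ CB ⟂ GA]
   → B = (-9231/4537, 10184/4537)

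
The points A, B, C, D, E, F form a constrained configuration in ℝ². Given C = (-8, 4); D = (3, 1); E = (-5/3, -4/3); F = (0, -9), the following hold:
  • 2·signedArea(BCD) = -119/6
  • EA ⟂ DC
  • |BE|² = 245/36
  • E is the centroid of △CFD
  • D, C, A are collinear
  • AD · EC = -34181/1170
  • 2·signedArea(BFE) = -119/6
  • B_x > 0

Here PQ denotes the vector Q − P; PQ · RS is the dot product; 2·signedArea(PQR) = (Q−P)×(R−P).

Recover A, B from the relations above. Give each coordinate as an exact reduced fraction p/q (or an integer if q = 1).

1. A_x = -293/390  [D, C, A are collinear ∩ EA ⟂ DC]
2. A_y = 263/130  [D, C, A are collinear ∩ EA ⟂ DC]
   → A = (-293/390, 263/130)
3. B_x = 2/3  [2·signedArea(BFE) = -119/6 ∩ 2·signedArea(BCD) = -119/6]
4. B_y = -1/6  [2·signedArea(BFE) = -119/6 ∩ 2·signedArea(BCD) = -119/6]
   → B = (2/3, -1/6)

A = (-293/390, 263/130)
B = (2/3, -1/6)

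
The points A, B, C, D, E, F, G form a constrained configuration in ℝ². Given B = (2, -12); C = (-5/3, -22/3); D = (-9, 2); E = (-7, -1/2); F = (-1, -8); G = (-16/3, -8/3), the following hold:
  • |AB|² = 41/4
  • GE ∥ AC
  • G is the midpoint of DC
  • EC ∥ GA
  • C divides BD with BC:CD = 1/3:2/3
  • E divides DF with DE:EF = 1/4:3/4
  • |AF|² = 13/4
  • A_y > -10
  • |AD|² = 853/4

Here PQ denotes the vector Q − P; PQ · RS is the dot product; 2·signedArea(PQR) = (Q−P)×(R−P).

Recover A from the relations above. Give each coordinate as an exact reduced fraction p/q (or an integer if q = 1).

1. A_x = 0  [GE ∥ AC ∩ EC ∥ GA]
2. A_y = -19/2  [GE ∥ AC ∩ EC ∥ GA]
   → A = (0, -19/2)

A = (0, -19/2)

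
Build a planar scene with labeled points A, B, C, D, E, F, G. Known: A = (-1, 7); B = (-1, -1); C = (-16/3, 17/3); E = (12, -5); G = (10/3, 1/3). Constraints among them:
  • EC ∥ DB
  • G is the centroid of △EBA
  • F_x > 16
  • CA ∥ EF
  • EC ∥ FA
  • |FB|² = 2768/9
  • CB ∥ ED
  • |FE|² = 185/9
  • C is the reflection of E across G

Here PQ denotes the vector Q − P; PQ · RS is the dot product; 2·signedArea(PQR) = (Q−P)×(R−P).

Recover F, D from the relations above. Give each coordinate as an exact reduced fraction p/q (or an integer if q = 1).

1. F_x = 49/3  [EC ∥ FA ∩ CA ∥ EF]
2. F_y = -11/3  [EC ∥ FA ∩ CA ∥ EF]
   → F = (49/3, -11/3)
3. D_x = 49/3  [EC ∥ DB ∩ CB ∥ ED]
4. D_y = -35/3  [EC ∥ DB ∩ CB ∥ ED]
   → D = (49/3, -35/3)

D = (49/3, -35/3)
F = (49/3, -11/3)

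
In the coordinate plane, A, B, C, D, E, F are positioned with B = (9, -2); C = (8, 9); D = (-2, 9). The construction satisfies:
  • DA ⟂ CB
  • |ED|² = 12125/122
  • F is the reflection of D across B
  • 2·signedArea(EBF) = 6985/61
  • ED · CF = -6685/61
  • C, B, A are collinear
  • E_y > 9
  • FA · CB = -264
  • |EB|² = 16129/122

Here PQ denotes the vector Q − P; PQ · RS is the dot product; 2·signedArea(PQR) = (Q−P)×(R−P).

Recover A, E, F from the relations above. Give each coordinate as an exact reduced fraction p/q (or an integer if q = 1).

1. A_x = 483/61  [C, B, A are collinear ∩ DA ⟂ CB]
2. A_y = 604/61  [C, B, A are collinear ∩ DA ⟂ CB]
   → A = (483/61, 604/61)
3. F_x = 20  [F is the reflection of D across B]
4. F_y = -13  [F is the reflection of D across B]
   → F = (20, -13)
5. E_x = 971/122  [2·signedArea(EBF) = 6985/61 ∩ ED · CF = -6685/61]
6. E_y = 1153/122  [2·signedArea(EBF) = 6985/61 ∩ ED · CF = -6685/61]
   → E = (971/122, 1153/122)

A = (483/61, 604/61)
E = (971/122, 1153/122)
F = (20, -13)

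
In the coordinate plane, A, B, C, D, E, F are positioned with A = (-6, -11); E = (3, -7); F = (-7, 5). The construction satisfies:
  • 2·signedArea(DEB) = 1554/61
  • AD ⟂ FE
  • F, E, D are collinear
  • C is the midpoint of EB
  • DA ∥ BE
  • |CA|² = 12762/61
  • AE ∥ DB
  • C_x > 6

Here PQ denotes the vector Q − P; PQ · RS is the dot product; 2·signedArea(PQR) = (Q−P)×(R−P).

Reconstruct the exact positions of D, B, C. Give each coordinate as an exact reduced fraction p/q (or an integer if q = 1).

B = (627/61, -57/61)
C = (405/61, -242/61)
D = (78/61, -301/61)

1. D_x = 78/61  [F, E, D are collinear ∩ AD ⟂ FE]
2. D_y = -301/61  [F, E, D are collinear ∩ AD ⟂ FE]
   → D = (78/61, -301/61)
3. B_x = 627/61  [DA ∥ BE ∩ AE ∥ DB]
4. B_y = -57/61  [DA ∥ BE ∩ AE ∥ DB]
   → B = (627/61, -57/61)
5. C_x = 405/61  [C is the midpoint of EB]
6. C_y = -242/61  [C is the midpoint of EB]
   → C = (405/61, -242/61)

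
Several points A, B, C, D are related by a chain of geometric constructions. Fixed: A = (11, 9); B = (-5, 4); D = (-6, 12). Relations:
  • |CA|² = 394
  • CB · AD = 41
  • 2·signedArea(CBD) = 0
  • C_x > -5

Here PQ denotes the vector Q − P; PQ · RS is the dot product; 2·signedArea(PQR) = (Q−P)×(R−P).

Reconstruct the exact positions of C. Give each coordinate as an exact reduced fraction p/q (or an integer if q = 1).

1. C_x = -4  [2·signedArea(CBD) = 0 ∩ CB · AD = 41]
2. C_y = -4  [2·signedArea(CBD) = 0 ∩ CB · AD = 41]
   → C = (-4, -4)

C = (-4, -4)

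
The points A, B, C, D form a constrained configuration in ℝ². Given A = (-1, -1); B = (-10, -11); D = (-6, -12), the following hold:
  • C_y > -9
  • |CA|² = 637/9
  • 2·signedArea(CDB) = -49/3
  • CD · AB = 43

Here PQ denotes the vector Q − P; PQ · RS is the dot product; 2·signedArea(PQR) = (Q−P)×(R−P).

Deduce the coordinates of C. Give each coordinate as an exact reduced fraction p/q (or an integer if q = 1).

1. C_x = -17/3  [2·signedArea(CDB) = -49/3 ∩ CD · AB = 43]
2. C_y = -8  [2·signedArea(CDB) = -49/3 ∩ CD · AB = 43]
   → C = (-17/3, -8)

C = (-17/3, -8)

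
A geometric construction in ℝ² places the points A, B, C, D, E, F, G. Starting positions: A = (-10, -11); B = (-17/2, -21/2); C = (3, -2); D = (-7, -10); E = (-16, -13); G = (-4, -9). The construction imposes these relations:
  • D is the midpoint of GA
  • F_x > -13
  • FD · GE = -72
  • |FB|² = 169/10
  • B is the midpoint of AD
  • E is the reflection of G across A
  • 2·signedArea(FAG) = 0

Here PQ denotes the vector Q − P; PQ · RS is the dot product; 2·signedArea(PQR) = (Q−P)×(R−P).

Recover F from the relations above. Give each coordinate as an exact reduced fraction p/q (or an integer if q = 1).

1. F_x = -62/5  [2·signedArea(FAG) = 0 ∩ FD · GE = -72]
2. F_y = -59/5  [2·signedArea(FAG) = 0 ∩ FD · GE = -72]
   → F = (-62/5, -59/5)

F = (-62/5, -59/5)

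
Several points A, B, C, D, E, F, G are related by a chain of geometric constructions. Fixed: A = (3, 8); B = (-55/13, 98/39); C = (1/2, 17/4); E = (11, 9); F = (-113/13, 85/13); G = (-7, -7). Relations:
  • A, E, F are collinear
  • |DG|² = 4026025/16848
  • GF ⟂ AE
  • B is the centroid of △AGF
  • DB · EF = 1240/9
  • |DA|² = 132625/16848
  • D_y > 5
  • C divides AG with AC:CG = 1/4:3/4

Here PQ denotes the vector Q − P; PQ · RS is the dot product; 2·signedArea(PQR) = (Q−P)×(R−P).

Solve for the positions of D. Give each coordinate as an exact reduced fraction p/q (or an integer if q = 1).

D = (63/26, 2459/468)

1. D_x = 63/26  [line 256/13·x + 32/13·y + -7096/117 = 0 ∩ |DG|² = 4026025/16848]
2. D_y = 2459/468  [line 256/13·x + 32/13·y + -7096/117 = 0 ∩ |DG|² = 4026025/16848]
   → D = (63/26, 2459/468)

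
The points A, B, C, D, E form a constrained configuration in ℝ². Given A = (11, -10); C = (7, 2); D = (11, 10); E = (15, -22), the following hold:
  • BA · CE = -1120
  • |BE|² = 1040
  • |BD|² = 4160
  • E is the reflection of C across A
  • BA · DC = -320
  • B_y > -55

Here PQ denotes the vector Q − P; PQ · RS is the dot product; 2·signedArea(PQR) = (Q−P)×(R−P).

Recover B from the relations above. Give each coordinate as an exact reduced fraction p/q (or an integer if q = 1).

B = (19, -54)

1. B_x = 19  [BA · CE = -1120 ∩ BA · DC = -320]
2. B_y = -54  [BA · CE = -1120 ∩ BA · DC = -320]
   → B = (19, -54)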